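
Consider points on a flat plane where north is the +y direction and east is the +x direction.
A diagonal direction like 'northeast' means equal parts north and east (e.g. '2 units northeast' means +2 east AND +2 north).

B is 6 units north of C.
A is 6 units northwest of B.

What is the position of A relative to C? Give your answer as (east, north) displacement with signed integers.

Answer: A is at (east=-6, north=12) relative to C.

Derivation:
Place C at the origin (east=0, north=0).
  B is 6 units north of C: delta (east=+0, north=+6); B at (east=0, north=6).
  A is 6 units northwest of B: delta (east=-6, north=+6); A at (east=-6, north=12).
Therefore A relative to C: (east=-6, north=12).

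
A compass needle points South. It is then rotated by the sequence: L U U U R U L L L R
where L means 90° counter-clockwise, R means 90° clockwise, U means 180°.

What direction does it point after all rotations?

Answer: Final heading: North

Derivation:
Start: South
  L (left (90° counter-clockwise)) -> East
  U (U-turn (180°)) -> West
  U (U-turn (180°)) -> East
  U (U-turn (180°)) -> West
  R (right (90° clockwise)) -> North
  U (U-turn (180°)) -> South
  L (left (90° counter-clockwise)) -> East
  L (left (90° counter-clockwise)) -> North
  L (left (90° counter-clockwise)) -> West
  R (right (90° clockwise)) -> North
Final: North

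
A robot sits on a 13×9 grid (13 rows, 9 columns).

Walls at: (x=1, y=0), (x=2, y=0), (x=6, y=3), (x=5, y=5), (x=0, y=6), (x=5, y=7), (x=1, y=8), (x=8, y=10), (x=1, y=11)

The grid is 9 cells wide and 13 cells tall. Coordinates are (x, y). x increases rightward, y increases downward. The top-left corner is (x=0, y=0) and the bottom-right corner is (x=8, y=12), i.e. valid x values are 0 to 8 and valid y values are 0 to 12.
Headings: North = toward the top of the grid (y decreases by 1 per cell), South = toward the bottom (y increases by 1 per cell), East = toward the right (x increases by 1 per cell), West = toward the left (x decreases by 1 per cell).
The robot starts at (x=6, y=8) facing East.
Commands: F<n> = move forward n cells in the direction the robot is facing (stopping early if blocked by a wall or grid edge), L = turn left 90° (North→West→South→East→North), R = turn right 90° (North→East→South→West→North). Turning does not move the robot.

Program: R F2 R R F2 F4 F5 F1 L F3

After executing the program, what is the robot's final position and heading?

Start: (x=6, y=8), facing East
  R: turn right, now facing South
  F2: move forward 2, now at (x=6, y=10)
  R: turn right, now facing West
  R: turn right, now facing North
  F2: move forward 2, now at (x=6, y=8)
  F4: move forward 4, now at (x=6, y=4)
  F5: move forward 0/5 (blocked), now at (x=6, y=4)
  F1: move forward 0/1 (blocked), now at (x=6, y=4)
  L: turn left, now facing West
  F3: move forward 3, now at (x=3, y=4)
Final: (x=3, y=4), facing West

Answer: Final position: (x=3, y=4), facing West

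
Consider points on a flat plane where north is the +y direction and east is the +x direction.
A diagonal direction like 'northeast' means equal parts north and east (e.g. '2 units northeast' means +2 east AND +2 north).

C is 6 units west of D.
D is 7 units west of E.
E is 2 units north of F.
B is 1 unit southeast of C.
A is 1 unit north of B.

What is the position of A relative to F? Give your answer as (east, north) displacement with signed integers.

Place F at the origin (east=0, north=0).
  E is 2 units north of F: delta (east=+0, north=+2); E at (east=0, north=2).
  D is 7 units west of E: delta (east=-7, north=+0); D at (east=-7, north=2).
  C is 6 units west of D: delta (east=-6, north=+0); C at (east=-13, north=2).
  B is 1 unit southeast of C: delta (east=+1, north=-1); B at (east=-12, north=1).
  A is 1 unit north of B: delta (east=+0, north=+1); A at (east=-12, north=2).
Therefore A relative to F: (east=-12, north=2).

Answer: A is at (east=-12, north=2) relative to F.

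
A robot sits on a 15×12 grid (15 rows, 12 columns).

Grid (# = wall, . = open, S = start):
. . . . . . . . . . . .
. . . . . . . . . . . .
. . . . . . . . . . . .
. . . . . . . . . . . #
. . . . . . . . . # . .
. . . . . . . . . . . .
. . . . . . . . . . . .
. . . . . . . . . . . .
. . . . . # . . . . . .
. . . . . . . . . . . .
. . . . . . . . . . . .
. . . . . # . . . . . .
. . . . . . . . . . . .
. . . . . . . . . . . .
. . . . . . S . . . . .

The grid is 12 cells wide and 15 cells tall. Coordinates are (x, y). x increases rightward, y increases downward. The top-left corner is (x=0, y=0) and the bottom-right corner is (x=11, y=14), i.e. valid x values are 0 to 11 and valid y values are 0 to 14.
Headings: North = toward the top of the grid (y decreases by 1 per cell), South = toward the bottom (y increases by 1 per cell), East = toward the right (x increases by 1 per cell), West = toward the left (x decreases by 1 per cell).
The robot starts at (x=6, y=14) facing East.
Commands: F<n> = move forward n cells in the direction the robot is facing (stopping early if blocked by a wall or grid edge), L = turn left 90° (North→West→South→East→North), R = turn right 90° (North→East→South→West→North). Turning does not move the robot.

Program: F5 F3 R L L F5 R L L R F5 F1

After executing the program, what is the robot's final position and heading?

Answer: Final position: (x=11, y=4), facing North

Derivation:
Start: (x=6, y=14), facing East
  F5: move forward 5, now at (x=11, y=14)
  F3: move forward 0/3 (blocked), now at (x=11, y=14)
  R: turn right, now facing South
  L: turn left, now facing East
  L: turn left, now facing North
  F5: move forward 5, now at (x=11, y=9)
  R: turn right, now facing East
  L: turn left, now facing North
  L: turn left, now facing West
  R: turn right, now facing North
  F5: move forward 5, now at (x=11, y=4)
  F1: move forward 0/1 (blocked), now at (x=11, y=4)
Final: (x=11, y=4), facing North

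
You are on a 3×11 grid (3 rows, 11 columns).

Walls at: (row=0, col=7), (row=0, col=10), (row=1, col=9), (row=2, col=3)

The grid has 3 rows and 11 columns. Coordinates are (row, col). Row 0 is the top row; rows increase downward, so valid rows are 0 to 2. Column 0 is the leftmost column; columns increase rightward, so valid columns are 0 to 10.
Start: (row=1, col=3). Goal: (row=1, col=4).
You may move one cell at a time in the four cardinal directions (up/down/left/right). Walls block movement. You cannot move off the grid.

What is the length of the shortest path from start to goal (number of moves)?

BFS from (row=1, col=3) until reaching (row=1, col=4):
  Distance 0: (row=1, col=3)
  Distance 1: (row=0, col=3), (row=1, col=2), (row=1, col=4)  <- goal reached here
One shortest path (1 moves): (row=1, col=3) -> (row=1, col=4)

Answer: Shortest path length: 1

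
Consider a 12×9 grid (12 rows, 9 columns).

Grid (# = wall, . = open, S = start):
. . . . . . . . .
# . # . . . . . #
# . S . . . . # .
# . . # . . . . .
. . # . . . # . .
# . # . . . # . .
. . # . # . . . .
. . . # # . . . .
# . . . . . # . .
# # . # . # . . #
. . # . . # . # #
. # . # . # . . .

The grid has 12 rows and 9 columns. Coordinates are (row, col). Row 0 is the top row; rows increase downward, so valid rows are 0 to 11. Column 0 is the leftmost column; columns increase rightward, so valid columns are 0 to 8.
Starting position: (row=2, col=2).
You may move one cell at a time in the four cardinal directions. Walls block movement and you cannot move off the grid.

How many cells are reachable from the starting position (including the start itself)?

Answer: Reachable cells: 74

Derivation:
BFS flood-fill from (row=2, col=2):
  Distance 0: (row=2, col=2)
  Distance 1: (row=2, col=1), (row=2, col=3), (row=3, col=2)
  Distance 2: (row=1, col=1), (row=1, col=3), (row=2, col=4), (row=3, col=1)
  Distance 3: (row=0, col=1), (row=0, col=3), (row=1, col=4), (row=2, col=5), (row=3, col=4), (row=4, col=1)
  Distance 4: (row=0, col=0), (row=0, col=2), (row=0, col=4), (row=1, col=5), (row=2, col=6), (row=3, col=5), (row=4, col=0), (row=4, col=4), (row=5, col=1)
  Distance 5: (row=0, col=5), (row=1, col=6), (row=3, col=6), (row=4, col=3), (row=4, col=5), (row=5, col=4), (row=6, col=1)
  Distance 6: (row=0, col=6), (row=1, col=7), (row=3, col=7), (row=5, col=3), (row=5, col=5), (row=6, col=0), (row=7, col=1)
  Distance 7: (row=0, col=7), (row=3, col=8), (row=4, col=7), (row=6, col=3), (row=6, col=5), (row=7, col=0), (row=7, col=2), (row=8, col=1)
  Distance 8: (row=0, col=8), (row=2, col=8), (row=4, col=8), (row=5, col=7), (row=6, col=6), (row=7, col=5), (row=8, col=2)
  Distance 9: (row=5, col=8), (row=6, col=7), (row=7, col=6), (row=8, col=3), (row=8, col=5), (row=9, col=2)
  Distance 10: (row=6, col=8), (row=7, col=7), (row=8, col=4)
  Distance 11: (row=7, col=8), (row=8, col=7), (row=9, col=4)
  Distance 12: (row=8, col=8), (row=9, col=7), (row=10, col=4)
  Distance 13: (row=9, col=6), (row=10, col=3), (row=11, col=4)
  Distance 14: (row=10, col=6)
  Distance 15: (row=11, col=6)
  Distance 16: (row=11, col=7)
  Distance 17: (row=11, col=8)
Total reachable: 74 (grid has 78 open cells total)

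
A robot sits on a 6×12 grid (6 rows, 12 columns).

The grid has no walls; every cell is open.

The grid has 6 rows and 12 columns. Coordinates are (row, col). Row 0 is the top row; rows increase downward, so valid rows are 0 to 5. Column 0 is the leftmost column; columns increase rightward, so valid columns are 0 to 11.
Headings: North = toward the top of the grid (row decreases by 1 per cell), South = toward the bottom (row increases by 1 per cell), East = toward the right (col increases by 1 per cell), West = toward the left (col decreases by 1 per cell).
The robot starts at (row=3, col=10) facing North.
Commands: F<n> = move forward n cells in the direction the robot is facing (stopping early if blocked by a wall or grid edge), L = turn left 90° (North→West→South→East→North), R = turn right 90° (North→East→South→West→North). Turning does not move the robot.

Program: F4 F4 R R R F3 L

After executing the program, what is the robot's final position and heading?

Start: (row=3, col=10), facing North
  F4: move forward 3/4 (blocked), now at (row=0, col=10)
  F4: move forward 0/4 (blocked), now at (row=0, col=10)
  R: turn right, now facing East
  R: turn right, now facing South
  R: turn right, now facing West
  F3: move forward 3, now at (row=0, col=7)
  L: turn left, now facing South
Final: (row=0, col=7), facing South

Answer: Final position: (row=0, col=7), facing South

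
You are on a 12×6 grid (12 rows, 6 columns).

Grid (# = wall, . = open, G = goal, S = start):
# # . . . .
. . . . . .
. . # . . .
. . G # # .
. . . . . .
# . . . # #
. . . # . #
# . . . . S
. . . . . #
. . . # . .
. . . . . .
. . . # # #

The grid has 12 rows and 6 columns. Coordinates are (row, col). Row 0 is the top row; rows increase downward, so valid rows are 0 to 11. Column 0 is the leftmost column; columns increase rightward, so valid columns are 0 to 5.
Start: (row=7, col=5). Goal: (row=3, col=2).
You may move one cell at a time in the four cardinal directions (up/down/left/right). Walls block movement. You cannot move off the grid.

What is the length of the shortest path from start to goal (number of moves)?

BFS from (row=7, col=5) until reaching (row=3, col=2):
  Distance 0: (row=7, col=5)
  Distance 1: (row=7, col=4)
  Distance 2: (row=6, col=4), (row=7, col=3), (row=8, col=4)
  Distance 3: (row=7, col=2), (row=8, col=3), (row=9, col=4)
  Distance 4: (row=6, col=2), (row=7, col=1), (row=8, col=2), (row=9, col=5), (row=10, col=4)
  Distance 5: (row=5, col=2), (row=6, col=1), (row=8, col=1), (row=9, col=2), (row=10, col=3), (row=10, col=5)
  Distance 6: (row=4, col=2), (row=5, col=1), (row=5, col=3), (row=6, col=0), (row=8, col=0), (row=9, col=1), (row=10, col=2)
  Distance 7: (row=3, col=2), (row=4, col=1), (row=4, col=3), (row=9, col=0), (row=10, col=1), (row=11, col=2)  <- goal reached here
One shortest path (7 moves): (row=7, col=5) -> (row=7, col=4) -> (row=7, col=3) -> (row=7, col=2) -> (row=6, col=2) -> (row=5, col=2) -> (row=4, col=2) -> (row=3, col=2)

Answer: Shortest path length: 7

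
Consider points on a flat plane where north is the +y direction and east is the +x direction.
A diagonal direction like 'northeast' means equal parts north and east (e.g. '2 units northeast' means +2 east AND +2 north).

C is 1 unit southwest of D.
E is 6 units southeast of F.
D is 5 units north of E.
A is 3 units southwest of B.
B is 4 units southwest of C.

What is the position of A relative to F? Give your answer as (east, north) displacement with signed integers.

Answer: A is at (east=-2, north=-9) relative to F.

Derivation:
Place F at the origin (east=0, north=0).
  E is 6 units southeast of F: delta (east=+6, north=-6); E at (east=6, north=-6).
  D is 5 units north of E: delta (east=+0, north=+5); D at (east=6, north=-1).
  C is 1 unit southwest of D: delta (east=-1, north=-1); C at (east=5, north=-2).
  B is 4 units southwest of C: delta (east=-4, north=-4); B at (east=1, north=-6).
  A is 3 units southwest of B: delta (east=-3, north=-3); A at (east=-2, north=-9).
Therefore A relative to F: (east=-2, north=-9).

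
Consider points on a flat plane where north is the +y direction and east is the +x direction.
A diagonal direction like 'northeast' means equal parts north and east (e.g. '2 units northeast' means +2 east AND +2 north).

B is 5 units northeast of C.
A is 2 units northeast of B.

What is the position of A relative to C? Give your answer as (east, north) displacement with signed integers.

Place C at the origin (east=0, north=0).
  B is 5 units northeast of C: delta (east=+5, north=+5); B at (east=5, north=5).
  A is 2 units northeast of B: delta (east=+2, north=+2); A at (east=7, north=7).
Therefore A relative to C: (east=7, north=7).

Answer: A is at (east=7, north=7) relative to C.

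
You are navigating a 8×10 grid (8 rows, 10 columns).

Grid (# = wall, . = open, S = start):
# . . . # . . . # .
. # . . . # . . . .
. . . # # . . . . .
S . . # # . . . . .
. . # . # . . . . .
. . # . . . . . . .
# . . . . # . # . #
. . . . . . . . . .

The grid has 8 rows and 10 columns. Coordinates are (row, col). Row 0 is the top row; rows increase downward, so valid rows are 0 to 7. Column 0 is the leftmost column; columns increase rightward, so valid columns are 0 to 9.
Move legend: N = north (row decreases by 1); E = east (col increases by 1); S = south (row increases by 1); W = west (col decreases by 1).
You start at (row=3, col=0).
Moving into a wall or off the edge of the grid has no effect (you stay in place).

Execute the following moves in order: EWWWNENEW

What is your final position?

Answer: Final position: (row=2, col=1)

Derivation:
Start: (row=3, col=0)
  E (east): (row=3, col=0) -> (row=3, col=1)
  W (west): (row=3, col=1) -> (row=3, col=0)
  W (west): blocked, stay at (row=3, col=0)
  W (west): blocked, stay at (row=3, col=0)
  N (north): (row=3, col=0) -> (row=2, col=0)
  E (east): (row=2, col=0) -> (row=2, col=1)
  N (north): blocked, stay at (row=2, col=1)
  E (east): (row=2, col=1) -> (row=2, col=2)
  W (west): (row=2, col=2) -> (row=2, col=1)
Final: (row=2, col=1)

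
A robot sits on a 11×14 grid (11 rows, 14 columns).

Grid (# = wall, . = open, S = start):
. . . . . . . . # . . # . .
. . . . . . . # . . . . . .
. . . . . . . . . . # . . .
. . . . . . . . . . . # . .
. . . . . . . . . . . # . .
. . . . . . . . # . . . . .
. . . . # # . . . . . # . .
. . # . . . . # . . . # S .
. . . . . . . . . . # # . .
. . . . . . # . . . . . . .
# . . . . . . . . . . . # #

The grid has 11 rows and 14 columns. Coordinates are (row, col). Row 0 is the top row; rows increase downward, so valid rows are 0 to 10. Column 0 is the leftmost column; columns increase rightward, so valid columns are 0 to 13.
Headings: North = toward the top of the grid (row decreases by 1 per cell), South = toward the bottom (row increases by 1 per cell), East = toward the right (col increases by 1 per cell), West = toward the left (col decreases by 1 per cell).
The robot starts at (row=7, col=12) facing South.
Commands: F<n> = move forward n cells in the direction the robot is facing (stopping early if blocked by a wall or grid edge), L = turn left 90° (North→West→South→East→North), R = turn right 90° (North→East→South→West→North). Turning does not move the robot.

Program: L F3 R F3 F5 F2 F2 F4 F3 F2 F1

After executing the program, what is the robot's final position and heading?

Answer: Final position: (row=9, col=13), facing South

Derivation:
Start: (row=7, col=12), facing South
  L: turn left, now facing East
  F3: move forward 1/3 (blocked), now at (row=7, col=13)
  R: turn right, now facing South
  F3: move forward 2/3 (blocked), now at (row=9, col=13)
  F5: move forward 0/5 (blocked), now at (row=9, col=13)
  F2: move forward 0/2 (blocked), now at (row=9, col=13)
  F2: move forward 0/2 (blocked), now at (row=9, col=13)
  F4: move forward 0/4 (blocked), now at (row=9, col=13)
  F3: move forward 0/3 (blocked), now at (row=9, col=13)
  F2: move forward 0/2 (blocked), now at (row=9, col=13)
  F1: move forward 0/1 (blocked), now at (row=9, col=13)
Final: (row=9, col=13), facing South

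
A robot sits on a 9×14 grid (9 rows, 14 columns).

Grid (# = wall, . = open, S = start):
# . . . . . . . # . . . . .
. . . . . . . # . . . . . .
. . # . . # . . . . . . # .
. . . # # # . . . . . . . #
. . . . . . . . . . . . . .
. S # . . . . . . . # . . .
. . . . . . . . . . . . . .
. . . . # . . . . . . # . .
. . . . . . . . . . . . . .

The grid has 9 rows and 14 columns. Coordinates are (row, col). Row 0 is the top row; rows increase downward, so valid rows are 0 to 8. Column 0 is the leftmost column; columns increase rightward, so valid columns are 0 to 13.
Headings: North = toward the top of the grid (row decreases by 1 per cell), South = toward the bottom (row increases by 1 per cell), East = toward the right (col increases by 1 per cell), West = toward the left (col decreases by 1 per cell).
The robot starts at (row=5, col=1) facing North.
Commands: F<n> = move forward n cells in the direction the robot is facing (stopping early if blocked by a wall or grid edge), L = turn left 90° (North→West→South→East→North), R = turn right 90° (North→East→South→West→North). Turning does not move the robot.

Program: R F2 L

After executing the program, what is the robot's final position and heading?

Answer: Final position: (row=5, col=1), facing North

Derivation:
Start: (row=5, col=1), facing North
  R: turn right, now facing East
  F2: move forward 0/2 (blocked), now at (row=5, col=1)
  L: turn left, now facing North
Final: (row=5, col=1), facing North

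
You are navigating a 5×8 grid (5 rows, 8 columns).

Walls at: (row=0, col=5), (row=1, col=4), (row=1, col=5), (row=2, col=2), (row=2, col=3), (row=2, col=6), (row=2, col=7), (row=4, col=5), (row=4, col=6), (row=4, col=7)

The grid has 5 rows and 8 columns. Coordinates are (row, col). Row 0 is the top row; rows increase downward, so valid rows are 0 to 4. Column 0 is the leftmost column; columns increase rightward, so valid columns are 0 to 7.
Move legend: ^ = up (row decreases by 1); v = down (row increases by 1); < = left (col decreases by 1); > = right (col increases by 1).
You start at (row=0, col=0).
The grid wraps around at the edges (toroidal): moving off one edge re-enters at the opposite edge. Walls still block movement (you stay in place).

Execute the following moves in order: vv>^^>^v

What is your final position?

Answer: Final position: (row=0, col=2)

Derivation:
Start: (row=0, col=0)
  v (down): (row=0, col=0) -> (row=1, col=0)
  v (down): (row=1, col=0) -> (row=2, col=0)
  > (right): (row=2, col=0) -> (row=2, col=1)
  ^ (up): (row=2, col=1) -> (row=1, col=1)
  ^ (up): (row=1, col=1) -> (row=0, col=1)
  > (right): (row=0, col=1) -> (row=0, col=2)
  ^ (up): (row=0, col=2) -> (row=4, col=2)
  v (down): (row=4, col=2) -> (row=0, col=2)
Final: (row=0, col=2)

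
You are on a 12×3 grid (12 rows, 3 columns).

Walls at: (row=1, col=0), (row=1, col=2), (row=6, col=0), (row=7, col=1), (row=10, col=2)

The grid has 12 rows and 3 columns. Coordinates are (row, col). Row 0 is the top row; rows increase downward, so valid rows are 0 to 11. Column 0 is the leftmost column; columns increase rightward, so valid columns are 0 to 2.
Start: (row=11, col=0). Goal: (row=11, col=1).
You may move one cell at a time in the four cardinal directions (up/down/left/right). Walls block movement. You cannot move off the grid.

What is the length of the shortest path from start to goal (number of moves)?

BFS from (row=11, col=0) until reaching (row=11, col=1):
  Distance 0: (row=11, col=0)
  Distance 1: (row=10, col=0), (row=11, col=1)  <- goal reached here
One shortest path (1 moves): (row=11, col=0) -> (row=11, col=1)

Answer: Shortest path length: 1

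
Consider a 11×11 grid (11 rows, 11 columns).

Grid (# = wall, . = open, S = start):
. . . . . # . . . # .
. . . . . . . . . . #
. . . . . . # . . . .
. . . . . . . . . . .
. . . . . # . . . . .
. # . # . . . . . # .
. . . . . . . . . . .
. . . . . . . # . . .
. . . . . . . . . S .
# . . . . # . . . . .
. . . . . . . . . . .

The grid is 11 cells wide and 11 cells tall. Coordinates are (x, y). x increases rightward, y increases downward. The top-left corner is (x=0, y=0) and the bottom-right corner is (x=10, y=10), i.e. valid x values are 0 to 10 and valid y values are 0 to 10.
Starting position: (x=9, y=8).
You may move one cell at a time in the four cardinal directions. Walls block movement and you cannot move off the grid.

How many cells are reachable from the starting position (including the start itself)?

Answer: Reachable cells: 109

Derivation:
BFS flood-fill from (x=9, y=8):
  Distance 0: (x=9, y=8)
  Distance 1: (x=9, y=7), (x=8, y=8), (x=10, y=8), (x=9, y=9)
  Distance 2: (x=9, y=6), (x=8, y=7), (x=10, y=7), (x=7, y=8), (x=8, y=9), (x=10, y=9), (x=9, y=10)
  Distance 3: (x=8, y=6), (x=10, y=6), (x=6, y=8), (x=7, y=9), (x=8, y=10), (x=10, y=10)
  Distance 4: (x=8, y=5), (x=10, y=5), (x=7, y=6), (x=6, y=7), (x=5, y=8), (x=6, y=9), (x=7, y=10)
  Distance 5: (x=8, y=4), (x=10, y=4), (x=7, y=5), (x=6, y=6), (x=5, y=7), (x=4, y=8), (x=6, y=10)
  Distance 6: (x=8, y=3), (x=10, y=3), (x=7, y=4), (x=9, y=4), (x=6, y=5), (x=5, y=6), (x=4, y=7), (x=3, y=8), (x=4, y=9), (x=5, y=10)
  Distance 7: (x=8, y=2), (x=10, y=2), (x=7, y=3), (x=9, y=3), (x=6, y=4), (x=5, y=5), (x=4, y=6), (x=3, y=7), (x=2, y=8), (x=3, y=9), (x=4, y=10)
  Distance 8: (x=8, y=1), (x=7, y=2), (x=9, y=2), (x=6, y=3), (x=4, y=5), (x=3, y=6), (x=2, y=7), (x=1, y=8), (x=2, y=9), (x=3, y=10)
  Distance 9: (x=8, y=0), (x=7, y=1), (x=9, y=1), (x=5, y=3), (x=4, y=4), (x=2, y=6), (x=1, y=7), (x=0, y=8), (x=1, y=9), (x=2, y=10)
  Distance 10: (x=7, y=0), (x=6, y=1), (x=5, y=2), (x=4, y=3), (x=3, y=4), (x=2, y=5), (x=1, y=6), (x=0, y=7), (x=1, y=10)
  Distance 11: (x=6, y=0), (x=5, y=1), (x=4, y=2), (x=3, y=3), (x=2, y=4), (x=0, y=6), (x=0, y=10)
  Distance 12: (x=4, y=1), (x=3, y=2), (x=2, y=3), (x=1, y=4), (x=0, y=5)
  Distance 13: (x=4, y=0), (x=3, y=1), (x=2, y=2), (x=1, y=3), (x=0, y=4)
  Distance 14: (x=3, y=0), (x=2, y=1), (x=1, y=2), (x=0, y=3)
  Distance 15: (x=2, y=0), (x=1, y=1), (x=0, y=2)
  Distance 16: (x=1, y=0), (x=0, y=1)
  Distance 17: (x=0, y=0)
Total reachable: 109 (grid has 110 open cells total)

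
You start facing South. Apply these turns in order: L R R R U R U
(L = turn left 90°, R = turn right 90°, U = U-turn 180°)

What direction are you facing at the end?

Answer: Final heading: East

Derivation:
Start: South
  L (left (90° counter-clockwise)) -> East
  R (right (90° clockwise)) -> South
  R (right (90° clockwise)) -> West
  R (right (90° clockwise)) -> North
  U (U-turn (180°)) -> South
  R (right (90° clockwise)) -> West
  U (U-turn (180°)) -> East
Final: East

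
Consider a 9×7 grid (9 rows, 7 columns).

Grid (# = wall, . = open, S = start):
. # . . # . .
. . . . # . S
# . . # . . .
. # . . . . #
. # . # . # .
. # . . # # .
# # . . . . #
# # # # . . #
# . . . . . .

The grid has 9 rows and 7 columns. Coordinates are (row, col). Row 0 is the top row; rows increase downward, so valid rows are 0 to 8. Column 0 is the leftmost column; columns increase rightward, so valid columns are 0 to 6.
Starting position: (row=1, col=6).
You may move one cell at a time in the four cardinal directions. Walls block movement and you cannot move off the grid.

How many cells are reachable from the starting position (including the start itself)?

Answer: Reachable cells: 36

Derivation:
BFS flood-fill from (row=1, col=6):
  Distance 0: (row=1, col=6)
  Distance 1: (row=0, col=6), (row=1, col=5), (row=2, col=6)
  Distance 2: (row=0, col=5), (row=2, col=5)
  Distance 3: (row=2, col=4), (row=3, col=5)
  Distance 4: (row=3, col=4)
  Distance 5: (row=3, col=3), (row=4, col=4)
  Distance 6: (row=3, col=2)
  Distance 7: (row=2, col=2), (row=4, col=2)
  Distance 8: (row=1, col=2), (row=2, col=1), (row=5, col=2)
  Distance 9: (row=0, col=2), (row=1, col=1), (row=1, col=3), (row=5, col=3), (row=6, col=2)
  Distance 10: (row=0, col=3), (row=1, col=0), (row=6, col=3)
  Distance 11: (row=0, col=0), (row=6, col=4)
  Distance 12: (row=6, col=5), (row=7, col=4)
  Distance 13: (row=7, col=5), (row=8, col=4)
  Distance 14: (row=8, col=3), (row=8, col=5)
  Distance 15: (row=8, col=2), (row=8, col=6)
  Distance 16: (row=8, col=1)
Total reachable: 36 (grid has 41 open cells total)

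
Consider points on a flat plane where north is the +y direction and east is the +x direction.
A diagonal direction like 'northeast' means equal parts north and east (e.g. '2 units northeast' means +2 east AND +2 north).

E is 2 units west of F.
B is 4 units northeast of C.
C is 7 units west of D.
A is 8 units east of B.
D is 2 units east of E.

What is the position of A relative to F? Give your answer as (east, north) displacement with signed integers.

Place F at the origin (east=0, north=0).
  E is 2 units west of F: delta (east=-2, north=+0); E at (east=-2, north=0).
  D is 2 units east of E: delta (east=+2, north=+0); D at (east=0, north=0).
  C is 7 units west of D: delta (east=-7, north=+0); C at (east=-7, north=0).
  B is 4 units northeast of C: delta (east=+4, north=+4); B at (east=-3, north=4).
  A is 8 units east of B: delta (east=+8, north=+0); A at (east=5, north=4).
Therefore A relative to F: (east=5, north=4).

Answer: A is at (east=5, north=4) relative to F.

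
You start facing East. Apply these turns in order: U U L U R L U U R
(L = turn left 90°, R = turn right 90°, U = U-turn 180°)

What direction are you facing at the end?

Answer: Final heading: West

Derivation:
Start: East
  U (U-turn (180°)) -> West
  U (U-turn (180°)) -> East
  L (left (90° counter-clockwise)) -> North
  U (U-turn (180°)) -> South
  R (right (90° clockwise)) -> West
  L (left (90° counter-clockwise)) -> South
  U (U-turn (180°)) -> North
  U (U-turn (180°)) -> South
  R (right (90° clockwise)) -> West
Final: West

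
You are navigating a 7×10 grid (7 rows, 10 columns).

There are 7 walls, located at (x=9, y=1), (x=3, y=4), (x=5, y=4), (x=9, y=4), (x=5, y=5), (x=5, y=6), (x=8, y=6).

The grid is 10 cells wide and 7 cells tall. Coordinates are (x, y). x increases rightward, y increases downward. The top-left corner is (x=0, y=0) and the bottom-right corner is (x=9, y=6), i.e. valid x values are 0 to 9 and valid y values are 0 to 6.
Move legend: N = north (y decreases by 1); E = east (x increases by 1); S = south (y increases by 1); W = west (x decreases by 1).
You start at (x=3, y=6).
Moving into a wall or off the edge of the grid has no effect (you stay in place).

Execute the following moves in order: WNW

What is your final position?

Answer: Final position: (x=1, y=5)

Derivation:
Start: (x=3, y=6)
  W (west): (x=3, y=6) -> (x=2, y=6)
  N (north): (x=2, y=6) -> (x=2, y=5)
  W (west): (x=2, y=5) -> (x=1, y=5)
Final: (x=1, y=5)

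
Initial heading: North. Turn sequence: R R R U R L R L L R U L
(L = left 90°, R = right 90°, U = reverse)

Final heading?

Answer: Final heading: South

Derivation:
Start: North
  R (right (90° clockwise)) -> East
  R (right (90° clockwise)) -> South
  R (right (90° clockwise)) -> West
  U (U-turn (180°)) -> East
  R (right (90° clockwise)) -> South
  L (left (90° counter-clockwise)) -> East
  R (right (90° clockwise)) -> South
  L (left (90° counter-clockwise)) -> East
  L (left (90° counter-clockwise)) -> North
  R (right (90° clockwise)) -> East
  U (U-turn (180°)) -> West
  L (left (90° counter-clockwise)) -> South
Final: South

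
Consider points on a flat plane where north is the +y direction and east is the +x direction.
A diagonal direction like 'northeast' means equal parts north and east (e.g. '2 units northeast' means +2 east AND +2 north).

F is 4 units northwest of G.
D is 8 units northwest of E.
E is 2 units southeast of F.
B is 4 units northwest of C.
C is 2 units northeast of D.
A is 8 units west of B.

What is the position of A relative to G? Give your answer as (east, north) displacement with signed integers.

Answer: A is at (east=-20, north=16) relative to G.

Derivation:
Place G at the origin (east=0, north=0).
  F is 4 units northwest of G: delta (east=-4, north=+4); F at (east=-4, north=4).
  E is 2 units southeast of F: delta (east=+2, north=-2); E at (east=-2, north=2).
  D is 8 units northwest of E: delta (east=-8, north=+8); D at (east=-10, north=10).
  C is 2 units northeast of D: delta (east=+2, north=+2); C at (east=-8, north=12).
  B is 4 units northwest of C: delta (east=-4, north=+4); B at (east=-12, north=16).
  A is 8 units west of B: delta (east=-8, north=+0); A at (east=-20, north=16).
Therefore A relative to G: (east=-20, north=16).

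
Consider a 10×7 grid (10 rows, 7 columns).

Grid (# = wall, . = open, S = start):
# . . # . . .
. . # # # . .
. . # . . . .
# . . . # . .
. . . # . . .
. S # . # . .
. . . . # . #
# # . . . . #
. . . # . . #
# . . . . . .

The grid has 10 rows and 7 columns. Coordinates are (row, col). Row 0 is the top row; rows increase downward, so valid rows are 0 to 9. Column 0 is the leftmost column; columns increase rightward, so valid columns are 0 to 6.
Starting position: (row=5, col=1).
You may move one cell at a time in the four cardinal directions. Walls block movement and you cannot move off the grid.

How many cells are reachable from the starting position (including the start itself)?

BFS flood-fill from (row=5, col=1):
  Distance 0: (row=5, col=1)
  Distance 1: (row=4, col=1), (row=5, col=0), (row=6, col=1)
  Distance 2: (row=3, col=1), (row=4, col=0), (row=4, col=2), (row=6, col=0), (row=6, col=2)
  Distance 3: (row=2, col=1), (row=3, col=2), (row=6, col=3), (row=7, col=2)
  Distance 4: (row=1, col=1), (row=2, col=0), (row=3, col=3), (row=5, col=3), (row=7, col=3), (row=8, col=2)
  Distance 5: (row=0, col=1), (row=1, col=0), (row=2, col=3), (row=7, col=4), (row=8, col=1), (row=9, col=2)
  Distance 6: (row=0, col=2), (row=2, col=4), (row=7, col=5), (row=8, col=0), (row=8, col=4), (row=9, col=1), (row=9, col=3)
  Distance 7: (row=2, col=5), (row=6, col=5), (row=8, col=5), (row=9, col=4)
  Distance 8: (row=1, col=5), (row=2, col=6), (row=3, col=5), (row=5, col=5), (row=9, col=5)
  Distance 9: (row=0, col=5), (row=1, col=6), (row=3, col=6), (row=4, col=5), (row=5, col=6), (row=9, col=6)
  Distance 10: (row=0, col=4), (row=0, col=6), (row=4, col=4), (row=4, col=6)
Total reachable: 51 (grid has 51 open cells total)

Answer: Reachable cells: 51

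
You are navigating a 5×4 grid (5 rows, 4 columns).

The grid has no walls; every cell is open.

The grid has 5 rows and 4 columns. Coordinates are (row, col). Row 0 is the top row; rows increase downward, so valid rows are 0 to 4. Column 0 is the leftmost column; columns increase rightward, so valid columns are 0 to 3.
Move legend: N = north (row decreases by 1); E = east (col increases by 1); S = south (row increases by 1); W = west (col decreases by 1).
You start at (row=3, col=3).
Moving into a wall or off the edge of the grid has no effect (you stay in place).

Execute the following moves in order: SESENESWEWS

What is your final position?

Start: (row=3, col=3)
  S (south): (row=3, col=3) -> (row=4, col=3)
  E (east): blocked, stay at (row=4, col=3)
  S (south): blocked, stay at (row=4, col=3)
  E (east): blocked, stay at (row=4, col=3)
  N (north): (row=4, col=3) -> (row=3, col=3)
  E (east): blocked, stay at (row=3, col=3)
  S (south): (row=3, col=3) -> (row=4, col=3)
  W (west): (row=4, col=3) -> (row=4, col=2)
  E (east): (row=4, col=2) -> (row=4, col=3)
  W (west): (row=4, col=3) -> (row=4, col=2)
  S (south): blocked, stay at (row=4, col=2)
Final: (row=4, col=2)

Answer: Final position: (row=4, col=2)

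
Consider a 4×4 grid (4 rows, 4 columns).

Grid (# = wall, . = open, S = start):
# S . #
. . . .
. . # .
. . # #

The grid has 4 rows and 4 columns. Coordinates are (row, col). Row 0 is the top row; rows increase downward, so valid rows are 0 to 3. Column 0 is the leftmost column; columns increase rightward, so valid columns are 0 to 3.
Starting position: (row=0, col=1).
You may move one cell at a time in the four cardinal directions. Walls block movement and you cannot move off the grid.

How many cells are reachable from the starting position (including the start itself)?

Answer: Reachable cells: 11

Derivation:
BFS flood-fill from (row=0, col=1):
  Distance 0: (row=0, col=1)
  Distance 1: (row=0, col=2), (row=1, col=1)
  Distance 2: (row=1, col=0), (row=1, col=2), (row=2, col=1)
  Distance 3: (row=1, col=3), (row=2, col=0), (row=3, col=1)
  Distance 4: (row=2, col=3), (row=3, col=0)
Total reachable: 11 (grid has 11 open cells total)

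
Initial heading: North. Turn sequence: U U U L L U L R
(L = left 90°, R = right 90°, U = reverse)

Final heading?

Start: North
  U (U-turn (180°)) -> South
  U (U-turn (180°)) -> North
  U (U-turn (180°)) -> South
  L (left (90° counter-clockwise)) -> East
  L (left (90° counter-clockwise)) -> North
  U (U-turn (180°)) -> South
  L (left (90° counter-clockwise)) -> East
  R (right (90° clockwise)) -> South
Final: South

Answer: Final heading: South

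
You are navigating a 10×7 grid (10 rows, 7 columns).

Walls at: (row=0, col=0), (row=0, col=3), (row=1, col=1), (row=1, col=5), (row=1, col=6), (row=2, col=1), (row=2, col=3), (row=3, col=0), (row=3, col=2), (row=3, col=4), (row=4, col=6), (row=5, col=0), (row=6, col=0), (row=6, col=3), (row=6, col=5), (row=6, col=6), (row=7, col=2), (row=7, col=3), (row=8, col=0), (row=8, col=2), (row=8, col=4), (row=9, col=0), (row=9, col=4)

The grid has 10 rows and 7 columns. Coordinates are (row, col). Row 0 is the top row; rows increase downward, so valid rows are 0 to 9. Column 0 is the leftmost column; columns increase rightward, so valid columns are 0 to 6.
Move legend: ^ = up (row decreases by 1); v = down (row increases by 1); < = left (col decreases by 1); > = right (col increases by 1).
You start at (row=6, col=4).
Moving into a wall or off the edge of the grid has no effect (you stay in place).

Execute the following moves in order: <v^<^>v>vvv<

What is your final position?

Answer: Final position: (row=5, col=5)

Derivation:
Start: (row=6, col=4)
  < (left): blocked, stay at (row=6, col=4)
  v (down): (row=6, col=4) -> (row=7, col=4)
  ^ (up): (row=7, col=4) -> (row=6, col=4)
  < (left): blocked, stay at (row=6, col=4)
  ^ (up): (row=6, col=4) -> (row=5, col=4)
  > (right): (row=5, col=4) -> (row=5, col=5)
  v (down): blocked, stay at (row=5, col=5)
  > (right): (row=5, col=5) -> (row=5, col=6)
  [×3]v (down): blocked, stay at (row=5, col=6)
  < (left): (row=5, col=6) -> (row=5, col=5)
Final: (row=5, col=5)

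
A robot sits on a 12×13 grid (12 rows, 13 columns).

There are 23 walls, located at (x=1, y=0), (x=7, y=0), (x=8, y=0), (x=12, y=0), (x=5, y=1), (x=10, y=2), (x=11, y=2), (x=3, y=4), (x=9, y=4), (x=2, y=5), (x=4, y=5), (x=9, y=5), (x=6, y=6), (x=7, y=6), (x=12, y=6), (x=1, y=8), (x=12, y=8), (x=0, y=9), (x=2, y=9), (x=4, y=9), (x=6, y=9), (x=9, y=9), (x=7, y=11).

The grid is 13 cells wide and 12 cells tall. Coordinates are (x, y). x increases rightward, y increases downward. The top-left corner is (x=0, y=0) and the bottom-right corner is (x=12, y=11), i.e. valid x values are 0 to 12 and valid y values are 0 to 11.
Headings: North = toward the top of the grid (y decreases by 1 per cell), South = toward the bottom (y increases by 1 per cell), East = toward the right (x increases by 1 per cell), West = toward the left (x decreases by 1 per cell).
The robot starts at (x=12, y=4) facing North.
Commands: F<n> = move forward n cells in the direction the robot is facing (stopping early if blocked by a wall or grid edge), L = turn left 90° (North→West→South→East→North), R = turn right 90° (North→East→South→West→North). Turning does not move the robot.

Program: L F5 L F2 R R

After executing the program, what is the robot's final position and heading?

Start: (x=12, y=4), facing North
  L: turn left, now facing West
  F5: move forward 2/5 (blocked), now at (x=10, y=4)
  L: turn left, now facing South
  F2: move forward 2, now at (x=10, y=6)
  R: turn right, now facing West
  R: turn right, now facing North
Final: (x=10, y=6), facing North

Answer: Final position: (x=10, y=6), facing North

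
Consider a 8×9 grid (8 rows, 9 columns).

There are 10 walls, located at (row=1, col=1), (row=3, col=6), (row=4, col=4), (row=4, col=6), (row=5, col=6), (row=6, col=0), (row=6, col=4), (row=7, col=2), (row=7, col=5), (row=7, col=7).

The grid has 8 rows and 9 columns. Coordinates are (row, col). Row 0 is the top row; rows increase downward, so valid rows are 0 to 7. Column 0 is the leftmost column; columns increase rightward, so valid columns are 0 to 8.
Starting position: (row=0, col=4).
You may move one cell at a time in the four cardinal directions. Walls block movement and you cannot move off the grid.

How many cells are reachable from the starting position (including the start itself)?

Answer: Reachable cells: 62

Derivation:
BFS flood-fill from (row=0, col=4):
  Distance 0: (row=0, col=4)
  Distance 1: (row=0, col=3), (row=0, col=5), (row=1, col=4)
  Distance 2: (row=0, col=2), (row=0, col=6), (row=1, col=3), (row=1, col=5), (row=2, col=4)
  Distance 3: (row=0, col=1), (row=0, col=7), (row=1, col=2), (row=1, col=6), (row=2, col=3), (row=2, col=5), (row=3, col=4)
  Distance 4: (row=0, col=0), (row=0, col=8), (row=1, col=7), (row=2, col=2), (row=2, col=6), (row=3, col=3), (row=3, col=5)
  Distance 5: (row=1, col=0), (row=1, col=8), (row=2, col=1), (row=2, col=7), (row=3, col=2), (row=4, col=3), (row=4, col=5)
  Distance 6: (row=2, col=0), (row=2, col=8), (row=3, col=1), (row=3, col=7), (row=4, col=2), (row=5, col=3), (row=5, col=5)
  Distance 7: (row=3, col=0), (row=3, col=8), (row=4, col=1), (row=4, col=7), (row=5, col=2), (row=5, col=4), (row=6, col=3), (row=6, col=5)
  Distance 8: (row=4, col=0), (row=4, col=8), (row=5, col=1), (row=5, col=7), (row=6, col=2), (row=6, col=6), (row=7, col=3)
  Distance 9: (row=5, col=0), (row=5, col=8), (row=6, col=1), (row=6, col=7), (row=7, col=4), (row=7, col=6)
  Distance 10: (row=6, col=8), (row=7, col=1)
  Distance 11: (row=7, col=0), (row=7, col=8)
Total reachable: 62 (grid has 62 open cells total)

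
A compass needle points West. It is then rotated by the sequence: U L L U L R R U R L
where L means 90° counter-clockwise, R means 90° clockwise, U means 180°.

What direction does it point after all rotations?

Start: West
  U (U-turn (180°)) -> East
  L (left (90° counter-clockwise)) -> North
  L (left (90° counter-clockwise)) -> West
  U (U-turn (180°)) -> East
  L (left (90° counter-clockwise)) -> North
  R (right (90° clockwise)) -> East
  R (right (90° clockwise)) -> South
  U (U-turn (180°)) -> North
  R (right (90° clockwise)) -> East
  L (left (90° counter-clockwise)) -> North
Final: North

Answer: Final heading: North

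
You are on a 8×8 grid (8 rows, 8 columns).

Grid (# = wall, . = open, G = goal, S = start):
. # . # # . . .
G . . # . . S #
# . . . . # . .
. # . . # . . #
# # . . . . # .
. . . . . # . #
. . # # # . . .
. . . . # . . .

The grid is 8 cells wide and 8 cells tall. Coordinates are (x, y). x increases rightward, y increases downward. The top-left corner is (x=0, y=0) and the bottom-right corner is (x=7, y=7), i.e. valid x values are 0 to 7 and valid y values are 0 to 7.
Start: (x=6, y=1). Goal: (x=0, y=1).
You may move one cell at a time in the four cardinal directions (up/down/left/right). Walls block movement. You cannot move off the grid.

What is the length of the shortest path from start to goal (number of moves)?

BFS from (x=6, y=1) until reaching (x=0, y=1):
  Distance 0: (x=6, y=1)
  Distance 1: (x=6, y=0), (x=5, y=1), (x=6, y=2)
  Distance 2: (x=5, y=0), (x=7, y=0), (x=4, y=1), (x=7, y=2), (x=6, y=3)
  Distance 3: (x=4, y=2), (x=5, y=3)
  Distance 4: (x=3, y=2), (x=5, y=4)
  Distance 5: (x=2, y=2), (x=3, y=3), (x=4, y=4)
  Distance 6: (x=2, y=1), (x=1, y=2), (x=2, y=3), (x=3, y=4), (x=4, y=5)
  Distance 7: (x=2, y=0), (x=1, y=1), (x=2, y=4), (x=3, y=5)
  Distance 8: (x=0, y=1), (x=2, y=5)  <- goal reached here
One shortest path (8 moves): (x=6, y=1) -> (x=5, y=1) -> (x=4, y=1) -> (x=4, y=2) -> (x=3, y=2) -> (x=2, y=2) -> (x=1, y=2) -> (x=1, y=1) -> (x=0, y=1)

Answer: Shortest path length: 8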